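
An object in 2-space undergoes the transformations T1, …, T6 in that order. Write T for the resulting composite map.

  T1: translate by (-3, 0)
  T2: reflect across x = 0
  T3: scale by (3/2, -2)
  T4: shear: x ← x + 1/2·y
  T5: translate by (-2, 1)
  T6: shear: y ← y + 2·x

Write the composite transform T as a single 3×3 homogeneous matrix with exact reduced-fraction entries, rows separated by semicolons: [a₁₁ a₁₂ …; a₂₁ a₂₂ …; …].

T1 = [1 0 -3; 0 1 0; 0 0 1]
T2·T1 = [-1 0 3; 0 1 0; 0 0 1]
T3·…·T1 = [-3/2 0 9/2; 0 -2 0; 0 0 1]
T4·…·T1 = [-3/2 -1 9/2; 0 -2 0; 0 0 1]
T5·…·T1 = [-3/2 -1 5/2; 0 -2 1; 0 0 1]
T6·…·T1 = [-3/2 -1 5/2; -3 -4 6; 0 0 1]

T = [-3/2 -1 5/2; -3 -4 6; 0 0 1]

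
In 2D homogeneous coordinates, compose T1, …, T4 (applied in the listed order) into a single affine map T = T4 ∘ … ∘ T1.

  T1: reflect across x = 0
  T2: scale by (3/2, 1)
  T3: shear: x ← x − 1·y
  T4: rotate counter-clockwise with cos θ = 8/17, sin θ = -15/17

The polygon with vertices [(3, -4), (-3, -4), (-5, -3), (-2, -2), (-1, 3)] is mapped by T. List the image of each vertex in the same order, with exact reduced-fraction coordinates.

T1 reflect across x = 0: (3, -4) → (-3, -4); (-3, -4) → (3, -4); (-5, -3) → (5, -3); (-2, -2) → (2, -2); (-1, 3) → (1, 3)
T2 scale by (3/2, 1): (-3, -4) → (-9/2, -4); (3, -4) → (9/2, -4); (5, -3) → (15/2, -3); (2, -2) → (3, -2); (1, 3) → (3/2, 3)
T3 shear: x ← x − 1·y: (-9/2, -4) → (-1/2, -4); (9/2, -4) → (17/2, -4); (15/2, -3) → (21/2, -3); (3, -2) → (5, -2); (3/2, 3) → (-3/2, 3)
T4 rotate counter-clockwise with cos θ = 8/17, sin θ = -15/17: (-1/2, -4) → (-64/17, -49/34); (17/2, -4) → (8/17, -319/34); (21/2, -3) → (39/17, -363/34); (5, -2) → (10/17, -91/17); (-3/2, 3) → (33/17, 93/34)

image vertices: (-64/17, -49/34), (8/17, -319/34), (39/17, -363/34), (10/17, -91/17), (33/17, 93/34)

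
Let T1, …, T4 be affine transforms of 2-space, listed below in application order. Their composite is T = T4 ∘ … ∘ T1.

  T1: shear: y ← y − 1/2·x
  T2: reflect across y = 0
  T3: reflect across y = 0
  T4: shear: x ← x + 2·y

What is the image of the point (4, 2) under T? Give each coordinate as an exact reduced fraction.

T1 shear: y ← y − 1/2·x: (4, 2) → (4, 0)
T2 reflect across y = 0: (4, 0) → (4, 0)
T3 reflect across y = 0: (4, 0) → (4, 0)
T4 shear: x ← x + 2·y: (4, 0) → (4, 0)

T(p) = (4, 0)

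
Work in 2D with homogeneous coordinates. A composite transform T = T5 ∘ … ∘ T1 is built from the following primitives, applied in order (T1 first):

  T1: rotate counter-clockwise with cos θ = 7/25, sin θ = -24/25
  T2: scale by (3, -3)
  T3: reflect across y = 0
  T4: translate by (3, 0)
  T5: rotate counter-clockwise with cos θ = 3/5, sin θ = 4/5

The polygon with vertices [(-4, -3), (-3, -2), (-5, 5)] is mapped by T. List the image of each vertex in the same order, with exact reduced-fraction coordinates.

T1 rotate counter-clockwise with cos θ = 7/25, sin θ = -24/25: (-4, -3) → (-4, 3); (-3, -2) → (-69/25, 58/25); (-5, 5) → (17/5, 31/5)
T2 scale by (3, -3): (-4, 3) → (-12, -9); (-69/25, 58/25) → (-207/25, -174/25); (17/5, 31/5) → (51/5, -93/5)
T3 reflect across y = 0: (-12, -9) → (-12, 9); (-207/25, -174/25) → (-207/25, 174/25); (51/5, -93/5) → (51/5, 93/5)
T4 translate by (3, 0): (-12, 9) → (-9, 9); (-207/25, 174/25) → (-132/25, 174/25); (51/5, 93/5) → (66/5, 93/5)
T5 rotate counter-clockwise with cos θ = 3/5, sin θ = 4/5: (-9, 9) → (-63/5, -9/5); (-132/25, 174/25) → (-1092/125, -6/125); (66/5, 93/5) → (-174/25, 543/25)

image vertices: (-63/5, -9/5), (-1092/125, -6/125), (-174/25, 543/25)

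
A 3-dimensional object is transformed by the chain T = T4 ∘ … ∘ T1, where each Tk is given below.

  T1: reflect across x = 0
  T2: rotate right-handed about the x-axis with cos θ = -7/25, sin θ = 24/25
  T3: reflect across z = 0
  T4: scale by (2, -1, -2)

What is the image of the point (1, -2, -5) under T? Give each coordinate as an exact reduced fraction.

T1 reflect across x = 0: (1, -2, -5) → (-1, -2, -5)
T2 rotate right-handed about the x-axis with cos θ = -7/25, sin θ = 24/25: (-1, -2, -5) → (-1, 134/25, -13/25)
T3 reflect across z = 0: (-1, 134/25, -13/25) → (-1, 134/25, 13/25)
T4 scale by (2, -1, -2): (-1, 134/25, 13/25) → (-2, -134/25, -26/25)

T(p) = (-2, -134/25, -26/25)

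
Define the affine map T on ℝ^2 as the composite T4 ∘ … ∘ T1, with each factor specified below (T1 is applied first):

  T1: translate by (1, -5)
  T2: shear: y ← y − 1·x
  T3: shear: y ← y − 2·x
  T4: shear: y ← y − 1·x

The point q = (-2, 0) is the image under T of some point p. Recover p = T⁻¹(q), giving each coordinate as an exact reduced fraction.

T1 = [1 0 1; 0 1 -5; 0 0 1]
T2·T1 = [1 0 1; -1 1 -6; 0 0 1]
T3·…·T1 = [1 0 1; -3 1 -8; 0 0 1]
T4·…·T1 = [1 0 1; -4 1 -9; 0 0 1]
det M = 1; M⁻¹ = [1 0 -1; 4 1 5; 0 0 1]
M⁻¹ · (-2, 0)ᵀ = (-3, -3)ᵀ

p = (-3, -3)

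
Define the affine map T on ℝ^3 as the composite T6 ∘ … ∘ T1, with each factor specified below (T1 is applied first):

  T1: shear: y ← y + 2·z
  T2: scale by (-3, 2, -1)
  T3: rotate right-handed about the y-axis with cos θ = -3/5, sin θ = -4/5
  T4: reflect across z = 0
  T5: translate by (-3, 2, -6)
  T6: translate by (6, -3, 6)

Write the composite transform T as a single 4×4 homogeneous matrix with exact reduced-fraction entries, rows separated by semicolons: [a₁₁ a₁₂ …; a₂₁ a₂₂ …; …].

T = [9/5 0 4/5 3; 0 2 4 -1; 12/5 0 -3/5 0; 0 0 0 1]

T1 = [1 0 0 0; 0 1 2 0; 0 0 1 0; 0 0 0 1]
T2·T1 = [-3 0 0 0; 0 2 4 0; 0 0 -1 0; 0 0 0 1]
T3·…·T1 = [9/5 0 4/5 0; 0 2 4 0; -12/5 0 3/5 0; 0 0 0 1]
T4·…·T1 = [9/5 0 4/5 0; 0 2 4 0; 12/5 0 -3/5 0; 0 0 0 1]
T5·…·T1 = [9/5 0 4/5 -3; 0 2 4 2; 12/5 0 -3/5 -6; 0 0 0 1]
T6·…·T1 = [9/5 0 4/5 3; 0 2 4 -1; 12/5 0 -3/5 0; 0 0 0 1]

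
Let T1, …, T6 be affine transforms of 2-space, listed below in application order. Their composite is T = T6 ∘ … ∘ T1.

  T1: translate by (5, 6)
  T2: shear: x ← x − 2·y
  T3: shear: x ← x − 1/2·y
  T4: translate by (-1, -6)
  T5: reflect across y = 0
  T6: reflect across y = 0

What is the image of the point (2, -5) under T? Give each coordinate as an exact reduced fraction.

T(p) = (7/2, -5)

T1 translate by (5, 6): (2, -5) → (7, 1)
T2 shear: x ← x − 2·y: (7, 1) → (5, 1)
T3 shear: x ← x − 1/2·y: (5, 1) → (9/2, 1)
T4 translate by (-1, -6): (9/2, 1) → (7/2, -5)
T5 reflect across y = 0: (7/2, -5) → (7/2, 5)
T6 reflect across y = 0: (7/2, 5) → (7/2, -5)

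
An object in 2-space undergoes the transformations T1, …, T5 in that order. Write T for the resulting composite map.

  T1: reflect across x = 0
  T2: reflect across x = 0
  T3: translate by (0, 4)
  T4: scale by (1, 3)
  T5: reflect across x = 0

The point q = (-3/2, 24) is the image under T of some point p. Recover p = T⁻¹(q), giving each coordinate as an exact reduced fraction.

T1 = [-1 0 0; 0 1 0; 0 0 1]
T2·T1 = [1 0 0; 0 1 0; 0 0 1]
T3·…·T1 = [1 0 0; 0 1 4; 0 0 1]
T4·…·T1 = [1 0 0; 0 3 12; 0 0 1]
T5·…·T1 = [-1 0 0; 0 3 12; 0 0 1]
det M = -3; M⁻¹ = [-1 0 0; 0 1/3 -4; 0 0 1]
M⁻¹ · (-3/2, 24)ᵀ = (3/2, 4)ᵀ

p = (3/2, 4)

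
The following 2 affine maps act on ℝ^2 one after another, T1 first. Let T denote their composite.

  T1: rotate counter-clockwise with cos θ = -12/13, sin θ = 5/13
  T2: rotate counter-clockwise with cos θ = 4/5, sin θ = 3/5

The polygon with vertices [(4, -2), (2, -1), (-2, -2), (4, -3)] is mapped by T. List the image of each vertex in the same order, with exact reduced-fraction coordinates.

image vertices: (-284/65, 62/65), (-142/65, 31/65), (94/65, 158/65), (-60/13, 25/13)

T1 rotate counter-clockwise with cos θ = -12/13, sin θ = 5/13: (4, -2) → (-38/13, 44/13); (2, -1) → (-19/13, 22/13); (-2, -2) → (34/13, 14/13); (4, -3) → (-33/13, 56/13)
T2 rotate counter-clockwise with cos θ = 4/5, sin θ = 3/5: (-38/13, 44/13) → (-284/65, 62/65); (-19/13, 22/13) → (-142/65, 31/65); (34/13, 14/13) → (94/65, 158/65); (-33/13, 56/13) → (-60/13, 25/13)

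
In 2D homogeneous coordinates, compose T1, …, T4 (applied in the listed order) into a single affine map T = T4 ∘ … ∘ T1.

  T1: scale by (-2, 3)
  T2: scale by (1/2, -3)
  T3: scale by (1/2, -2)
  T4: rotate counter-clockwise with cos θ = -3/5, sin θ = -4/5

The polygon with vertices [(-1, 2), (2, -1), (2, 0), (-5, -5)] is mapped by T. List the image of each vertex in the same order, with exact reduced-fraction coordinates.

image vertices: (57/2, -22), (-69/5, 58/5), (3/5, 4/5), (-147/2, 52)

T1 scale by (-2, 3): (-1, 2) → (2, 6); (2, -1) → (-4, -3); (2, 0) → (-4, 0); (-5, -5) → (10, -15)
T2 scale by (1/2, -3): (2, 6) → (1, -18); (-4, -3) → (-2, 9); (-4, 0) → (-2, 0); (10, -15) → (5, 45)
T3 scale by (1/2, -2): (1, -18) → (1/2, 36); (-2, 9) → (-1, -18); (-2, 0) → (-1, 0); (5, 45) → (5/2, -90)
T4 rotate counter-clockwise with cos θ = -3/5, sin θ = -4/5: (1/2, 36) → (57/2, -22); (-1, -18) → (-69/5, 58/5); (-1, 0) → (3/5, 4/5); (5/2, -90) → (-147/2, 52)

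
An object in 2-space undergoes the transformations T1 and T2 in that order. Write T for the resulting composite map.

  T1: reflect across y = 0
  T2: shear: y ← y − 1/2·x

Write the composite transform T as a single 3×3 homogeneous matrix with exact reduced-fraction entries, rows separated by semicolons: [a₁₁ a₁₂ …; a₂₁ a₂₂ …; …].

T = [1 0 0; -1/2 -1 0; 0 0 1]

T1 = [1 0 0; 0 -1 0; 0 0 1]
T2·T1 = [1 0 0; -1/2 -1 0; 0 0 1]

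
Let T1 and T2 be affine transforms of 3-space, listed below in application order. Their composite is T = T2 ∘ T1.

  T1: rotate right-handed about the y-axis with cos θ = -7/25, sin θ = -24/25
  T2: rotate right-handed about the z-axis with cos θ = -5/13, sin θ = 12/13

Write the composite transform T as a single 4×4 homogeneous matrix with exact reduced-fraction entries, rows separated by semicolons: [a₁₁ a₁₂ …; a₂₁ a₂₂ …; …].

T1 = [-7/25 0 -24/25 0; 0 1 0 0; 24/25 0 -7/25 0; 0 0 0 1]
T2·T1 = [7/65 -12/13 24/65 0; -84/325 -5/13 -288/325 0; 24/25 0 -7/25 0; 0 0 0 1]

T = [7/65 -12/13 24/65 0; -84/325 -5/13 -288/325 0; 24/25 0 -7/25 0; 0 0 0 1]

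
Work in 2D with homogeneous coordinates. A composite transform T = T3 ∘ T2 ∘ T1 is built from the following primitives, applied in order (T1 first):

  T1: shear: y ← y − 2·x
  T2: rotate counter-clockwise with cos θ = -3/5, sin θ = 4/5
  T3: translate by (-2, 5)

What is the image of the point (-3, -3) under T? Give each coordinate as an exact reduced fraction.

T1 shear: y ← y − 2·x: (-3, -3) → (-3, 3)
T2 rotate counter-clockwise with cos θ = -3/5, sin θ = 4/5: (-3, 3) → (-3/5, -21/5)
T3 translate by (-2, 5): (-3/5, -21/5) → (-13/5, 4/5)

T(p) = (-13/5, 4/5)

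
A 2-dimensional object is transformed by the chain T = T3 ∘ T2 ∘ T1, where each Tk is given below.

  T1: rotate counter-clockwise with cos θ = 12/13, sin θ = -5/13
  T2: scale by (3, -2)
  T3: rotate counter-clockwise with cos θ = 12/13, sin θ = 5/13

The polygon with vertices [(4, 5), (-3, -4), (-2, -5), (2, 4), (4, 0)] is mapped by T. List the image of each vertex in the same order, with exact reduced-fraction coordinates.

image vertices: (3028/169, 135/169), (-2346/169, -48/169), (-2264/169, 465/169), (1964/169, -252/169), (1528/169, 1200/169)

T1 rotate counter-clockwise with cos θ = 12/13, sin θ = -5/13: (4, 5) → (73/13, 40/13); (-3, -4) → (-56/13, -33/13); (-2, -5) → (-49/13, -50/13); (2, 4) → (44/13, 38/13); (4, 0) → (48/13, -20/13)
T2 scale by (3, -2): (73/13, 40/13) → (219/13, -80/13); (-56/13, -33/13) → (-168/13, 66/13); (-49/13, -50/13) → (-147/13, 100/13); (44/13, 38/13) → (132/13, -76/13); (48/13, -20/13) → (144/13, 40/13)
T3 rotate counter-clockwise with cos θ = 12/13, sin θ = 5/13: (219/13, -80/13) → (3028/169, 135/169); (-168/13, 66/13) → (-2346/169, -48/169); (-147/13, 100/13) → (-2264/169, 465/169); (132/13, -76/13) → (1964/169, -252/169); (144/13, 40/13) → (1528/169, 1200/169)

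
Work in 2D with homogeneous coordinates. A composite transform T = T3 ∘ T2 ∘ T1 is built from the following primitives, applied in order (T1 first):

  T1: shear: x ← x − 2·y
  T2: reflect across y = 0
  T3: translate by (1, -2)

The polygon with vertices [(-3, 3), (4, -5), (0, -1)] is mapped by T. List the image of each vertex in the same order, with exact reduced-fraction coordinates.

T1 shear: x ← x − 2·y: (-3, 3) → (-9, 3); (4, -5) → (14, -5); (0, -1) → (2, -1)
T2 reflect across y = 0: (-9, 3) → (-9, -3); (14, -5) → (14, 5); (2, -1) → (2, 1)
T3 translate by (1, -2): (-9, -3) → (-8, -5); (14, 5) → (15, 3); (2, 1) → (3, -1)

image vertices: (-8, -5), (15, 3), (3, -1)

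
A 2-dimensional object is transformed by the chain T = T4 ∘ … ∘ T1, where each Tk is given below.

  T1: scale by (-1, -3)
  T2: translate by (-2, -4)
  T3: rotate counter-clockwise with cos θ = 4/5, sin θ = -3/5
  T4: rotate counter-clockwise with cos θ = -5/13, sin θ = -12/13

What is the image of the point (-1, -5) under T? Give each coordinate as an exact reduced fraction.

T1 scale by (-1, -3): (-1, -5) → (1, 15)
T2 translate by (-2, -4): (1, 15) → (-1, 11)
T3 rotate counter-clockwise with cos θ = 4/5, sin θ = -3/5: (-1, 11) → (29/5, 47/5)
T4 rotate counter-clockwise with cos θ = -5/13, sin θ = -12/13: (29/5, 47/5) → (419/65, -583/65)

T(p) = (419/65, -583/65)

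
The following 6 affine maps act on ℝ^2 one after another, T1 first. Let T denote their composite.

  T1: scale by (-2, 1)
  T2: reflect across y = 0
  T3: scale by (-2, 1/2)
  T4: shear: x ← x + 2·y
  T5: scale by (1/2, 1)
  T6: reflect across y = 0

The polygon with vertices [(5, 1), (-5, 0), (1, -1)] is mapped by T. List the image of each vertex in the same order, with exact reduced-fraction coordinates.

T1 scale by (-2, 1): (5, 1) → (-10, 1); (-5, 0) → (10, 0); (1, -1) → (-2, -1)
T2 reflect across y = 0: (-10, 1) → (-10, -1); (10, 0) → (10, 0); (-2, -1) → (-2, 1)
T3 scale by (-2, 1/2): (-10, -1) → (20, -1/2); (10, 0) → (-20, 0); (-2, 1) → (4, 1/2)
T4 shear: x ← x + 2·y: (20, -1/2) → (19, -1/2); (-20, 0) → (-20, 0); (4, 1/2) → (5, 1/2)
T5 scale by (1/2, 1): (19, -1/2) → (19/2, -1/2); (-20, 0) → (-10, 0); (5, 1/2) → (5/2, 1/2)
T6 reflect across y = 0: (19/2, -1/2) → (19/2, 1/2); (-10, 0) → (-10, 0); (5/2, 1/2) → (5/2, -1/2)

image vertices: (19/2, 1/2), (-10, 0), (5/2, -1/2)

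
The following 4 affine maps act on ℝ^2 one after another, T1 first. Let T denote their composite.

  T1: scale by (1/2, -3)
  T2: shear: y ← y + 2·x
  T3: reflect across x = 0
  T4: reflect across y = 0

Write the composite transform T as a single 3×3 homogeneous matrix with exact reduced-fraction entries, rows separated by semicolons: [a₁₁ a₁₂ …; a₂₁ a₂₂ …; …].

T1 = [1/2 0 0; 0 -3 0; 0 0 1]
T2·T1 = [1/2 0 0; 1 -3 0; 0 0 1]
T3·…·T1 = [-1/2 0 0; 1 -3 0; 0 0 1]
T4·…·T1 = [-1/2 0 0; -1 3 0; 0 0 1]

T = [-1/2 0 0; -1 3 0; 0 0 1]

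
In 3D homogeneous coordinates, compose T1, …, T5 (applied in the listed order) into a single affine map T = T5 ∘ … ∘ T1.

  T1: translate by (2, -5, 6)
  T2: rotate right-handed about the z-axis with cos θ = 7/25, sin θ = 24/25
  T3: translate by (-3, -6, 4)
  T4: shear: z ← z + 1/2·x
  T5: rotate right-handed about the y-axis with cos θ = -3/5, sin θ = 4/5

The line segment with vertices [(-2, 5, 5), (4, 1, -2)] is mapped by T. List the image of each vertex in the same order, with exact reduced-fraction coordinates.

image vertices: (63/5, -6, -57/10), (737/125, -34/25, -1893/250)

T1 translate by (2, -5, 6): (-2, 5, 5) → (0, 0, 11); (4, 1, -2) → (6, -4, 4)
T2 rotate right-handed about the z-axis with cos θ = 7/25, sin θ = 24/25: (0, 0, 11) → (0, 0, 11); (6, -4, 4) → (138/25, 116/25, 4)
T3 translate by (-3, -6, 4): (0, 0, 11) → (-3, -6, 15); (138/25, 116/25, 4) → (63/25, -34/25, 8)
T4 shear: z ← z + 1/2·x: (-3, -6, 15) → (-3, -6, 27/2); (63/25, -34/25, 8) → (63/25, -34/25, 463/50)
T5 rotate right-handed about the y-axis with cos θ = -3/5, sin θ = 4/5: (-3, -6, 27/2) → (63/5, -6, -57/10); (63/25, -34/25, 463/50) → (737/125, -34/25, -1893/250)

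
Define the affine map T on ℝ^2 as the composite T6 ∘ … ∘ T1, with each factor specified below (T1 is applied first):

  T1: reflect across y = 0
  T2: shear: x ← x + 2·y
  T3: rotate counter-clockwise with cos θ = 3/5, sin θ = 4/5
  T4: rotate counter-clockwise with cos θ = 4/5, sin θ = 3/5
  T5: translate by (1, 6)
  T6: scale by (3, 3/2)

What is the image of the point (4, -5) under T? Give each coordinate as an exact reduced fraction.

T(p) = (-12, 30)

T1 reflect across y = 0: (4, -5) → (4, 5)
T2 shear: x ← x + 2·y: (4, 5) → (14, 5)
T3 rotate counter-clockwise with cos θ = 3/5, sin θ = 4/5: (14, 5) → (22/5, 71/5)
T4 rotate counter-clockwise with cos θ = 4/5, sin θ = 3/5: (22/5, 71/5) → (-5, 14)
T5 translate by (1, 6): (-5, 14) → (-4, 20)
T6 scale by (3, 3/2): (-4, 20) → (-12, 30)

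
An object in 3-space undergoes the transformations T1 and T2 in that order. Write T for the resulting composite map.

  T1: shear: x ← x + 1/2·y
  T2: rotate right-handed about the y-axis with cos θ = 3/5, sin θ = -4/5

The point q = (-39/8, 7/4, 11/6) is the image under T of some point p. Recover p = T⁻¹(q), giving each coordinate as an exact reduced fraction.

p = (-7/3, 7/4, 5)

T1 = [1 1/2 0 0; 0 1 0 0; 0 0 1 0; 0 0 0 1]
T2·T1 = [3/5 3/10 -4/5 0; 0 1 0 0; 4/5 2/5 3/5 0; 0 0 0 1]
det M = 1; M⁻¹ = [3/5 -1/2 4/5 0; 0 1 0 0; -4/5 0 3/5 0; 0 0 0 1]
M⁻¹ · (-39/8, 7/4, 11/6)ᵀ = (-7/3, 7/4, 5)ᵀ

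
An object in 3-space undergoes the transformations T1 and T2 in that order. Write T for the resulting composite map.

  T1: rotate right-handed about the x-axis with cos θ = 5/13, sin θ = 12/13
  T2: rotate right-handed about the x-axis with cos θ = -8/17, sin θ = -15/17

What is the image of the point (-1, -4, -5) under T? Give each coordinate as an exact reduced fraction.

T1 rotate right-handed about the x-axis with cos θ = 5/13, sin θ = 12/13: (-1, -4, -5) → (-1, 40/13, -73/13)
T2 rotate right-handed about the x-axis with cos θ = -8/17, sin θ = -15/17: (-1, 40/13, -73/13) → (-1, -1415/221, -16/221)

T(p) = (-1, -1415/221, -16/221)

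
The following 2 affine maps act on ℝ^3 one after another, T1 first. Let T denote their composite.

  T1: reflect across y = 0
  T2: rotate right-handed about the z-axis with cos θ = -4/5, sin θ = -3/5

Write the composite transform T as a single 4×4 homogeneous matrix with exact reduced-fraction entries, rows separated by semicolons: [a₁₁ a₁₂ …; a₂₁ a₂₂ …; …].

T = [-4/5 -3/5 0 0; -3/5 4/5 0 0; 0 0 1 0; 0 0 0 1]

T1 = [1 0 0 0; 0 -1 0 0; 0 0 1 0; 0 0 0 1]
T2·T1 = [-4/5 -3/5 0 0; -3/5 4/5 0 0; 0 0 1 0; 0 0 0 1]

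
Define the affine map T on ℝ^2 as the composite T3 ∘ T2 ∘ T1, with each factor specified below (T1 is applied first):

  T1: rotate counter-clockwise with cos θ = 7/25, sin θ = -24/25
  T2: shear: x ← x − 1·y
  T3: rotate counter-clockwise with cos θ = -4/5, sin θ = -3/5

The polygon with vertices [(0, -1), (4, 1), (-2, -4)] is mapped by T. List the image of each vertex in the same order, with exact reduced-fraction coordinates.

T1 rotate counter-clockwise with cos θ = 7/25, sin θ = -24/25: (0, -1) → (-24/25, -7/25); (4, 1) → (52/25, -89/25); (-2, -4) → (-22/5, 4/5)
T2 shear: x ← x − 1·y: (-24/25, -7/25) → (-17/25, -7/25); (52/25, -89/25) → (141/25, -89/25); (-22/5, 4/5) → (-26/5, 4/5)
T3 rotate counter-clockwise with cos θ = -4/5, sin θ = -3/5: (-17/25, -7/25) → (47/125, 79/125); (141/25, -89/25) → (-831/125, -67/125); (-26/5, 4/5) → (116/25, 62/25)

image vertices: (47/125, 79/125), (-831/125, -67/125), (116/25, 62/25)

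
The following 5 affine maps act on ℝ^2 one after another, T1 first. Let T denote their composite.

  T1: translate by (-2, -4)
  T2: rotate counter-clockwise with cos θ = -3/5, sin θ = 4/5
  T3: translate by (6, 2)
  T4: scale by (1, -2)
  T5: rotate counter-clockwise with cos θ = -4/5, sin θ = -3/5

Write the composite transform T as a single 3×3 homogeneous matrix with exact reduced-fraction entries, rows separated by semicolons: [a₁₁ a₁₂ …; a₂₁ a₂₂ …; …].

T1 = [1 0 -2; 0 1 -4; 0 0 1]
T2·T1 = [-3/5 -4/5 22/5; 4/5 -3/5 4/5; 0 0 1]
T3·…·T1 = [-3/5 -4/5 52/5; 4/5 -3/5 14/5; 0 0 1]
T4·…·T1 = [-3/5 -4/5 52/5; -8/5 6/5 -28/5; 0 0 1]
T5·…·T1 = [-12/25 34/25 -292/25; 41/25 -12/25 -44/25; 0 0 1]

T = [-12/25 34/25 -292/25; 41/25 -12/25 -44/25; 0 0 1]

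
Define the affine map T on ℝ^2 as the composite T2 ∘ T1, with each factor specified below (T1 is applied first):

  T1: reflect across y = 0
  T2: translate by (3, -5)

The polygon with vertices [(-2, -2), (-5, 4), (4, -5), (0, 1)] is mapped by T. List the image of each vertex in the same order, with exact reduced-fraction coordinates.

T1 reflect across y = 0: (-2, -2) → (-2, 2); (-5, 4) → (-5, -4); (4, -5) → (4, 5); (0, 1) → (0, -1)
T2 translate by (3, -5): (-2, 2) → (1, -3); (-5, -4) → (-2, -9); (4, 5) → (7, 0); (0, -1) → (3, -6)

image vertices: (1, -3), (-2, -9), (7, 0), (3, -6)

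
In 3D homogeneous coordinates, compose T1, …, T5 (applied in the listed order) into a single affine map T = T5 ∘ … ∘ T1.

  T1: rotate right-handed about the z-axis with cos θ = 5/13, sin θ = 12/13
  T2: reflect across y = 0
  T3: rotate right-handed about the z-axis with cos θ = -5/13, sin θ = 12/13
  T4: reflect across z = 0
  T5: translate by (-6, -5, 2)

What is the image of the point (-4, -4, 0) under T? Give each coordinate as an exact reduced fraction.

T(p) = (-1970/169, -849/169, 2)

T1 rotate right-handed about the z-axis with cos θ = 5/13, sin θ = 12/13: (-4, -4, 0) → (28/13, -68/13, 0)
T2 reflect across y = 0: (28/13, -68/13, 0) → (28/13, 68/13, 0)
T3 rotate right-handed about the z-axis with cos θ = -5/13, sin θ = 12/13: (28/13, 68/13, 0) → (-956/169, -4/169, 0)
T4 reflect across z = 0: (-956/169, -4/169, 0) → (-956/169, -4/169, 0)
T5 translate by (-6, -5, 2): (-956/169, -4/169, 0) → (-1970/169, -849/169, 2)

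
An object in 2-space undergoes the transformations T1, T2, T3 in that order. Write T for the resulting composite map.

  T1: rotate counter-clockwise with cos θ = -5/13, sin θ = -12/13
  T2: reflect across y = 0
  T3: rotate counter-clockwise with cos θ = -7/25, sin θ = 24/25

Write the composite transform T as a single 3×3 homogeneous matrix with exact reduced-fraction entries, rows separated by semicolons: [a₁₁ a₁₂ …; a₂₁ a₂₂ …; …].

T = [-253/325 -204/325 0; -204/325 253/325 0; 0 0 1]

T1 = [-5/13 12/13 0; -12/13 -5/13 0; 0 0 1]
T2·T1 = [-5/13 12/13 0; 12/13 5/13 0; 0 0 1]
T3·…·T1 = [-253/325 -204/325 0; -204/325 253/325 0; 0 0 1]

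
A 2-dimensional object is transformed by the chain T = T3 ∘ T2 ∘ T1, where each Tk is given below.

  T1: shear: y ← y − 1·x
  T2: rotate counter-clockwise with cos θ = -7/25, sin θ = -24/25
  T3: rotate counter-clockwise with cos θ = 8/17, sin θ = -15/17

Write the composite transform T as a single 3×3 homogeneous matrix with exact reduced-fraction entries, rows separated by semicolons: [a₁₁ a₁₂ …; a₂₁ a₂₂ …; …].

T1 = [1 0 0; -1 1 0; 0 0 1]
T2·T1 = [-31/25 24/25 0; -17/25 -7/25 0; 0 0 1]
T3·…·T1 = [-503/425 87/425 0; 329/425 -416/425 0; 0 0 1]

T = [-503/425 87/425 0; 329/425 -416/425 0; 0 0 1]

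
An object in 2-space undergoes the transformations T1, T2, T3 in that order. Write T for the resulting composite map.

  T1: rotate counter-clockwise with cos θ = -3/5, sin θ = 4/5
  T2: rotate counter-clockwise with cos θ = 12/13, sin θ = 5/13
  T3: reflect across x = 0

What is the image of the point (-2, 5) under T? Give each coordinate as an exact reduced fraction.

T1 rotate counter-clockwise with cos θ = -3/5, sin θ = 4/5: (-2, 5) → (-14/5, -23/5)
T2 rotate counter-clockwise with cos θ = 12/13, sin θ = 5/13: (-14/5, -23/5) → (-53/65, -346/65)
T3 reflect across x = 0: (-53/65, -346/65) → (53/65, -346/65)

T(p) = (53/65, -346/65)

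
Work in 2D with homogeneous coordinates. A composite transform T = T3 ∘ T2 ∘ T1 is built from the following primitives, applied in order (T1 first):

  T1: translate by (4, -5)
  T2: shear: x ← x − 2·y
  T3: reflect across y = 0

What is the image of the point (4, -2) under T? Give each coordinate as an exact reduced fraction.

T1 translate by (4, -5): (4, -2) → (8, -7)
T2 shear: x ← x − 2·y: (8, -7) → (22, -7)
T3 reflect across y = 0: (22, -7) → (22, 7)

T(p) = (22, 7)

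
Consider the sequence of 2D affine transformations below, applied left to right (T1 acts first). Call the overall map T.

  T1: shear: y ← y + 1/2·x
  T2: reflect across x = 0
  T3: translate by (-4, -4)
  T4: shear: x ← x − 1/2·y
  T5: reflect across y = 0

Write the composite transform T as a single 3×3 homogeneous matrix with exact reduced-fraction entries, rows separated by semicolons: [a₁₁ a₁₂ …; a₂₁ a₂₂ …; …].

T = [-5/4 -1/2 -2; -1/2 -1 4; 0 0 1]

T1 = [1 0 0; 1/2 1 0; 0 0 1]
T2·T1 = [-1 0 0; 1/2 1 0; 0 0 1]
T3·…·T1 = [-1 0 -4; 1/2 1 -4; 0 0 1]
T4·…·T1 = [-5/4 -1/2 -2; 1/2 1 -4; 0 0 1]
T5·…·T1 = [-5/4 -1/2 -2; -1/2 -1 4; 0 0 1]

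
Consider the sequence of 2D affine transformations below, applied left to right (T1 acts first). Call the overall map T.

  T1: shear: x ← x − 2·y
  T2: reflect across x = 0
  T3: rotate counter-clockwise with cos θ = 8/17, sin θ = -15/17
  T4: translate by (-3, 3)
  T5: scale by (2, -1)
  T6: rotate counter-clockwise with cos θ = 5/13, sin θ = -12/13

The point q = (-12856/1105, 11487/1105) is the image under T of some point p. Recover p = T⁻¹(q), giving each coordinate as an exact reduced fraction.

T1 = [1 -2 0; 0 1 0; 0 0 1]
T2·T1 = [-1 2 0; 0 1 0; 0 0 1]
T3·…·T1 = [-8/17 31/17 0; 15/17 -22/17 0; 0 0 1]
T4·…·T1 = [-8/17 31/17 -3; 15/17 -22/17 3; 0 0 1]
T5·…·T1 = [-16/17 62/17 -6; -15/17 22/17 -3; 0 0 1]
T6·…·T1 = [-20/17 574/221 -66/13; 9/17 -634/221 57/13; 0 0 1]
det M = 2; M⁻¹ = [-317/221 -287/221 -27/17; -9/34 -10/17 21/17; 0 0 1]
M⁻¹ · (-12856/1105, 11487/1105)ᵀ = (8/5, -9/5)ᵀ

p = (8/5, -9/5)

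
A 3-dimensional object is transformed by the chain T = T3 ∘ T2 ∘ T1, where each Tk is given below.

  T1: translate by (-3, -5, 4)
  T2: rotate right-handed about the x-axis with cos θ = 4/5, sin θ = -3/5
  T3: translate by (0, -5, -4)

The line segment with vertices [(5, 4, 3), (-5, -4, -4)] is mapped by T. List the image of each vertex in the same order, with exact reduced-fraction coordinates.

image vertices: (2, -8/5, 11/5), (-8, -61/5, 7/5)

T1 translate by (-3, -5, 4): (5, 4, 3) → (2, -1, 7); (-5, -4, -4) → (-8, -9, 0)
T2 rotate right-handed about the x-axis with cos θ = 4/5, sin θ = -3/5: (2, -1, 7) → (2, 17/5, 31/5); (-8, -9, 0) → (-8, -36/5, 27/5)
T3 translate by (0, -5, -4): (2, 17/5, 31/5) → (2, -8/5, 11/5); (-8, -36/5, 27/5) → (-8, -61/5, 7/5)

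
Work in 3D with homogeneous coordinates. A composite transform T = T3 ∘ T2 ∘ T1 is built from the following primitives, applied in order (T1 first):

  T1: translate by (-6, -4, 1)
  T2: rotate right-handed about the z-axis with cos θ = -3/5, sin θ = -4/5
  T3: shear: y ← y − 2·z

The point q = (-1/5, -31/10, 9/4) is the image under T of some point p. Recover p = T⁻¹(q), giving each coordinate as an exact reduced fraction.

T1 = [1 0 0 -6; 0 1 0 -4; 0 0 1 1; 0 0 0 1]
T2·T1 = [-3/5 4/5 0 2/5; -4/5 -3/5 0 36/5; 0 0 1 1; 0 0 0 1]
T3·…·T1 = [-3/5 4/5 0 2/5; -4/5 -3/5 -2 26/5; 0 0 1 1; 0 0 0 1]
det M = 1; M⁻¹ = [-3/5 -4/5 -8/5 6; 4/5 -3/5 -6/5 4; 0 0 1 -1; 0 0 0 1]
M⁻¹ · (-1/5, -31/10, 9/4)ᵀ = (5, 3, 5/4)ᵀ

p = (5, 3, 5/4)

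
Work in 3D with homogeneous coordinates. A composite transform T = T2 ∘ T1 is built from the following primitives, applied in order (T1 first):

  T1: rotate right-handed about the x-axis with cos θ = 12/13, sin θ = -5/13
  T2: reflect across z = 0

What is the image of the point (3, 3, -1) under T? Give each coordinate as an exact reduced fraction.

T1 rotate right-handed about the x-axis with cos θ = 12/13, sin θ = -5/13: (3, 3, -1) → (3, 31/13, -27/13)
T2 reflect across z = 0: (3, 31/13, -27/13) → (3, 31/13, 27/13)

T(p) = (3, 31/13, 27/13)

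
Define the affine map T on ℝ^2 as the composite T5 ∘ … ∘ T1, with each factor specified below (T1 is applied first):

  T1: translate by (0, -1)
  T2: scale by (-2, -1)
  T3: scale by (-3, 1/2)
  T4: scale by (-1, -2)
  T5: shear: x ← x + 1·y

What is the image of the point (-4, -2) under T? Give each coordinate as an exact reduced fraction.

T(p) = (21, -3)

T1 translate by (0, -1): (-4, -2) → (-4, -3)
T2 scale by (-2, -1): (-4, -3) → (8, 3)
T3 scale by (-3, 1/2): (8, 3) → (-24, 3/2)
T4 scale by (-1, -2): (-24, 3/2) → (24, -3)
T5 shear: x ← x + 1·y: (24, -3) → (21, -3)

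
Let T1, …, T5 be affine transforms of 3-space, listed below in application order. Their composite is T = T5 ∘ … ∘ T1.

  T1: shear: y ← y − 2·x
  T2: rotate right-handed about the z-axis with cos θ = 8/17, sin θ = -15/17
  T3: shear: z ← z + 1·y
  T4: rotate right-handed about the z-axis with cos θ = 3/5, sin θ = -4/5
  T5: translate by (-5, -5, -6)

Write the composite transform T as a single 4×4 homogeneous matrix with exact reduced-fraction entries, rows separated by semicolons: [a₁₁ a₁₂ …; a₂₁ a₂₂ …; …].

T = [-38/17 77/85 0 -5; -1/17 -36/85 0 -5; -31/17 8/17 1 -6; 0 0 0 1]

T1 = [1 0 0 0; -2 1 0 0; 0 0 1 0; 0 0 0 1]
T2·T1 = [-22/17 15/17 0 0; -31/17 8/17 0 0; 0 0 1 0; 0 0 0 1]
T3·…·T1 = [-22/17 15/17 0 0; -31/17 8/17 0 0; -31/17 8/17 1 0; 0 0 0 1]
T4·…·T1 = [-38/17 77/85 0 0; -1/17 -36/85 0 0; -31/17 8/17 1 0; 0 0 0 1]
T5·…·T1 = [-38/17 77/85 0 -5; -1/17 -36/85 0 -5; -31/17 8/17 1 -6; 0 0 0 1]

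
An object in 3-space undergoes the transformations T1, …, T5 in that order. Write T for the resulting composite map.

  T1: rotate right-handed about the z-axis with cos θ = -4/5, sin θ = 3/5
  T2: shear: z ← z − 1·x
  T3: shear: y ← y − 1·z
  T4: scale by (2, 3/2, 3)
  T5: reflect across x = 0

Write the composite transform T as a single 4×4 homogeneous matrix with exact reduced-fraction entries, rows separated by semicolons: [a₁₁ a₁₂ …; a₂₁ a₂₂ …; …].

T1 = [-4/5 -3/5 0 0; 3/5 -4/5 0 0; 0 0 1 0; 0 0 0 1]
T2·T1 = [-4/5 -3/5 0 0; 3/5 -4/5 0 0; 4/5 3/5 1 0; 0 0 0 1]
T3·…·T1 = [-4/5 -3/5 0 0; -1/5 -7/5 -1 0; 4/5 3/5 1 0; 0 0 0 1]
T4·…·T1 = [-8/5 -6/5 0 0; -3/10 -21/10 -3/2 0; 12/5 9/5 3 0; 0 0 0 1]
T5·…·T1 = [8/5 6/5 0 0; -3/10 -21/10 -3/2 0; 12/5 9/5 3 0; 0 0 0 1]

T = [8/5 6/5 0 0; -3/10 -21/10 -3/2 0; 12/5 9/5 3 0; 0 0 0 1]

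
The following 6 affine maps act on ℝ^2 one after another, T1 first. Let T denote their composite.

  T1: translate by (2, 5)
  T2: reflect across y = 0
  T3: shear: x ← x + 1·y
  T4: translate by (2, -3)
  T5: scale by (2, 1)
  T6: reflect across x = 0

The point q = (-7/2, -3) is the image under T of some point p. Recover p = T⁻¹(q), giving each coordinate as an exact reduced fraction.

T1 = [1 0 2; 0 1 5; 0 0 1]
T2·T1 = [1 0 2; 0 -1 -5; 0 0 1]
T3·…·T1 = [1 -1 -3; 0 -1 -5; 0 0 1]
T4·…·T1 = [1 -1 -1; 0 -1 -8; 0 0 1]
T5·…·T1 = [2 -2 -2; 0 -1 -8; 0 0 1]
T6·…·T1 = [-2 2 2; 0 -1 -8; 0 0 1]
det M = 2; M⁻¹ = [-1/2 -1 -7; 0 -1 -8; 0 0 1]
M⁻¹ · (-7/2, -3)ᵀ = (-9/4, -5)ᵀ

p = (-9/4, -5)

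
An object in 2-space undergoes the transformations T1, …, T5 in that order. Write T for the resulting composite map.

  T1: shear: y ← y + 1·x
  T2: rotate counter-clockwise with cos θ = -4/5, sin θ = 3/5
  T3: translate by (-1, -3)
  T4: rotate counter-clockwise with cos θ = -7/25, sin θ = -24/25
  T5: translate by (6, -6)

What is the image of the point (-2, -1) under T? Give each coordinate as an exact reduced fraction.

T(p) = (18/5, -39/5)

T1 shear: y ← y + 1·x: (-2, -1) → (-2, -3)
T2 rotate counter-clockwise with cos θ = -4/5, sin θ = 3/5: (-2, -3) → (17/5, 6/5)
T3 translate by (-1, -3): (17/5, 6/5) → (12/5, -9/5)
T4 rotate counter-clockwise with cos θ = -7/25, sin θ = -24/25: (12/5, -9/5) → (-12/5, -9/5)
T5 translate by (6, -6): (-12/5, -9/5) → (18/5, -39/5)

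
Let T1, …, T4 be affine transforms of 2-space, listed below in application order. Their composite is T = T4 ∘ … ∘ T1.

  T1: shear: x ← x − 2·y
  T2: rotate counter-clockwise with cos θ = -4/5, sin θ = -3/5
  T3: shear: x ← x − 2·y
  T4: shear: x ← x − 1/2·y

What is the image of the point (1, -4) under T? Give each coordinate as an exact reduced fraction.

T1 shear: x ← x − 2·y: (1, -4) → (9, -4)
T2 rotate counter-clockwise with cos θ = -4/5, sin θ = -3/5: (9, -4) → (-48/5, -11/5)
T3 shear: x ← x − 2·y: (-48/5, -11/5) → (-26/5, -11/5)
T4 shear: x ← x − 1/2·y: (-26/5, -11/5) → (-41/10, -11/5)

T(p) = (-41/10, -11/5)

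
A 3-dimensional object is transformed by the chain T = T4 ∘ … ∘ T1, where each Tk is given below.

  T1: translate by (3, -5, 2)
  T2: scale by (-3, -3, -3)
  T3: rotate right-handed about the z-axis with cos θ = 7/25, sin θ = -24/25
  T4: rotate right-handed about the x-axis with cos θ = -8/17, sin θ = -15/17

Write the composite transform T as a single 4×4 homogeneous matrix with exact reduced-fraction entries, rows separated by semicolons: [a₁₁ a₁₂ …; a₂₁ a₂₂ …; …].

T1 = [1 0 0 3; 0 1 0 -5; 0 0 1 2; 0 0 0 1]
T2·T1 = [-3 0 0 -9; 0 -3 0 15; 0 0 -3 -6; 0 0 0 1]
T3·…·T1 = [-21/25 -72/25 0 297/25; 72/25 -21/25 0 321/25; 0 0 -3 -6; 0 0 0 1]
T4·…·T1 = [-21/25 -72/25 0 297/25; -576/425 168/425 -45/17 -4818/425; -216/85 63/85 24/17 -723/85; 0 0 0 1]

T = [-21/25 -72/25 0 297/25; -576/425 168/425 -45/17 -4818/425; -216/85 63/85 24/17 -723/85; 0 0 0 1]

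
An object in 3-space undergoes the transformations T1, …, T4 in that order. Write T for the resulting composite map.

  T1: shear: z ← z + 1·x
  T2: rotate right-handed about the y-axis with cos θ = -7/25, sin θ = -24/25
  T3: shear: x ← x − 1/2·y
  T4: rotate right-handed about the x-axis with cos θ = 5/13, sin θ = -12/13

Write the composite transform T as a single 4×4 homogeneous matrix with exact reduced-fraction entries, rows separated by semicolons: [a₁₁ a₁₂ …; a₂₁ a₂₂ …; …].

T1 = [1 0 0 0; 0 1 0 0; 1 0 1 0; 0 0 0 1]
T2·T1 = [-31/25 0 -24/25 0; 0 1 0 0; 17/25 0 -7/25 0; 0 0 0 1]
T3·…·T1 = [-31/25 -1/2 -24/25 0; 0 1 0 0; 17/25 0 -7/25 0; 0 0 0 1]
T4·…·T1 = [-31/25 -1/2 -24/25 0; 204/325 5/13 -84/325 0; 17/65 -12/13 -7/65 0; 0 0 0 1]

T = [-31/25 -1/2 -24/25 0; 204/325 5/13 -84/325 0; 17/65 -12/13 -7/65 0; 0 0 0 1]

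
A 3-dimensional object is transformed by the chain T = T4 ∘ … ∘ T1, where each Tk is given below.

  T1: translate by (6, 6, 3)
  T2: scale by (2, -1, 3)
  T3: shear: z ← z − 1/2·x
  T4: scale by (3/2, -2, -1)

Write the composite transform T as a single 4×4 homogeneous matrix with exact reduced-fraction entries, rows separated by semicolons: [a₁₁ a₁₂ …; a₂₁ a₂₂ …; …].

T1 = [1 0 0 6; 0 1 0 6; 0 0 1 3; 0 0 0 1]
T2·T1 = [2 0 0 12; 0 -1 0 -6; 0 0 3 9; 0 0 0 1]
T3·…·T1 = [2 0 0 12; 0 -1 0 -6; -1 0 3 3; 0 0 0 1]
T4·…·T1 = [3 0 0 18; 0 2 0 12; 1 0 -3 -3; 0 0 0 1]

T = [3 0 0 18; 0 2 0 12; 1 0 -3 -3; 0 0 0 1]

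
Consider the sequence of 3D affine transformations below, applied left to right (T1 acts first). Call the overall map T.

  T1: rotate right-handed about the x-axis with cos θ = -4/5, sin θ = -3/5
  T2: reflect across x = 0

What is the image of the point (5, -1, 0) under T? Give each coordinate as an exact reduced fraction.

T(p) = (-5, 4/5, 3/5)

T1 rotate right-handed about the x-axis with cos θ = -4/5, sin θ = -3/5: (5, -1, 0) → (5, 4/5, 3/5)
T2 reflect across x = 0: (5, 4/5, 3/5) → (-5, 4/5, 3/5)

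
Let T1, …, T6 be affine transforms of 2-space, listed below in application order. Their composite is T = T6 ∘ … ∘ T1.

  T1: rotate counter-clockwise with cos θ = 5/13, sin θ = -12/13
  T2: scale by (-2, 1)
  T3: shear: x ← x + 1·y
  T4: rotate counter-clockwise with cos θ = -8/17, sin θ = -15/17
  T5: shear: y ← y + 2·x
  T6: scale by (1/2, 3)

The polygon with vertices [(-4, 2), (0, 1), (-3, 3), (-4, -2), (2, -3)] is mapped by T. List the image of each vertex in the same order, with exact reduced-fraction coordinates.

T1 rotate counter-clockwise with cos θ = 5/13, sin θ = -12/13: (-4, 2) → (4/13, 58/13); (0, 1) → (12/13, 5/13); (-3, 3) → (21/13, 51/13); (-4, -2) → (-44/13, 38/13); (2, -3) → (-2, -3)
T2 scale by (-2, 1): (4/13, 58/13) → (-8/13, 58/13); (12/13, 5/13) → (-24/13, 5/13); (21/13, 51/13) → (-42/13, 51/13); (-44/13, 38/13) → (88/13, 38/13); (-2, -3) → (4, -3)
T3 shear: x ← x + 1·y: (-8/13, 58/13) → (50/13, 58/13); (-24/13, 5/13) → (-19/13, 5/13); (-42/13, 51/13) → (9/13, 51/13); (88/13, 38/13) → (126/13, 38/13); (4, -3) → (1, -3)
T4 rotate counter-clockwise with cos θ = -8/17, sin θ = -15/17: (50/13, 58/13) → (470/221, -1214/221); (-19/13, 5/13) → (227/221, 245/221); (9/13, 51/13) → (693/221, -543/221); (126/13, 38/13) → (-438/221, -2194/221); (1, -3) → (-53/17, 9/17)
T5 shear: y ← y + 2·x: (470/221, -1214/221) → (470/221, -274/221); (227/221, 245/221) → (227/221, 699/221); (693/221, -543/221) → (693/221, 843/221); (-438/221, -2194/221) → (-438/221, -3070/221); (-53/17, 9/17) → (-53/17, -97/17)
T6 scale by (1/2, 3): (470/221, -274/221) → (235/221, -822/221); (227/221, 699/221) → (227/442, 2097/221); (693/221, 843/221) → (693/442, 2529/221); (-438/221, -3070/221) → (-219/221, -9210/221); (-53/17, -97/17) → (-53/34, -291/17)

image vertices: (235/221, -822/221), (227/442, 2097/221), (693/442, 2529/221), (-219/221, -9210/221), (-53/34, -291/17)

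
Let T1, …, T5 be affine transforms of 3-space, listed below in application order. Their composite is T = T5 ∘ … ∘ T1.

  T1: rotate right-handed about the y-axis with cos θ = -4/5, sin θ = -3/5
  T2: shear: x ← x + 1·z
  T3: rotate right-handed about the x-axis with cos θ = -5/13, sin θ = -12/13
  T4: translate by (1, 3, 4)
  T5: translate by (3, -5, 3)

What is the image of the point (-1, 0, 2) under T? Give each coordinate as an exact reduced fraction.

T1 rotate right-handed about the y-axis with cos θ = -4/5, sin θ = -3/5: (-1, 0, 2) → (-2/5, 0, -11/5)
T2 shear: x ← x + 1·z: (-2/5, 0, -11/5) → (-13/5, 0, -11/5)
T3 rotate right-handed about the x-axis with cos θ = -5/13, sin θ = -12/13: (-13/5, 0, -11/5) → (-13/5, -132/65, 11/13)
T4 translate by (1, 3, 4): (-13/5, -132/65, 11/13) → (-8/5, 63/65, 63/13)
T5 translate by (3, -5, 3): (-8/5, 63/65, 63/13) → (7/5, -262/65, 102/13)

T(p) = (7/5, -262/65, 102/13)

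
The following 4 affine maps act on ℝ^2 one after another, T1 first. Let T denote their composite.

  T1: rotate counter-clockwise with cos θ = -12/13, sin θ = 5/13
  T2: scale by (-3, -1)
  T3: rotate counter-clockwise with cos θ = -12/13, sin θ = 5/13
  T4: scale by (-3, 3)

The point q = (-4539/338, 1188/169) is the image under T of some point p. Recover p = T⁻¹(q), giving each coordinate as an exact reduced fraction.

T1 = [-12/13 -5/13 0; 5/13 -12/13 0; 0 0 1]
T2·T1 = [36/13 15/13 0; -5/13 12/13 0; 0 0 1]
T3·…·T1 = [-407/169 -240/169 0; 240/169 -69/169 0; 0 0 1]
T4·…·T1 = [1221/169 720/169 0; 720/169 -207/169 0; 0 0 1]
det M = -27; M⁻¹ = [23/507 80/507 0; 80/507 -407/1521 0; 0 0 1]
M⁻¹ · (-4539/338, 1188/169)ᵀ = (1/2, -4)ᵀ

p = (1/2, -4)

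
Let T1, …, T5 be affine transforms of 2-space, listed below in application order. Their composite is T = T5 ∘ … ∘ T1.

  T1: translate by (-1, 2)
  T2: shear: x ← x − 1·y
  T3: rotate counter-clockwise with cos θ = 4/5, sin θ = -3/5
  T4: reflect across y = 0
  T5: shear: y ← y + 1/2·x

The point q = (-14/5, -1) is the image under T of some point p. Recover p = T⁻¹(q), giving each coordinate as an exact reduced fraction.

T1 = [1 0 -1; 0 1 2; 0 0 1]
T2·T1 = [1 -1 -3; 0 1 2; 0 0 1]
T3·…·T1 = [4/5 -1/5 -6/5; -3/5 7/5 17/5; 0 0 1]
T4·…·T1 = [4/5 -1/5 -6/5; 3/5 -7/5 -17/5; 0 0 1]
T5·…·T1 = [4/5 -1/5 -6/5; 1 -3/2 -4; 0 0 1]
det M = -1; M⁻¹ = [3/2 -1/5 1; 1 -4/5 -2; 0 0 1]
M⁻¹ · (-14/5, -1)ᵀ = (-3, -4)ᵀ

p = (-3, -4)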